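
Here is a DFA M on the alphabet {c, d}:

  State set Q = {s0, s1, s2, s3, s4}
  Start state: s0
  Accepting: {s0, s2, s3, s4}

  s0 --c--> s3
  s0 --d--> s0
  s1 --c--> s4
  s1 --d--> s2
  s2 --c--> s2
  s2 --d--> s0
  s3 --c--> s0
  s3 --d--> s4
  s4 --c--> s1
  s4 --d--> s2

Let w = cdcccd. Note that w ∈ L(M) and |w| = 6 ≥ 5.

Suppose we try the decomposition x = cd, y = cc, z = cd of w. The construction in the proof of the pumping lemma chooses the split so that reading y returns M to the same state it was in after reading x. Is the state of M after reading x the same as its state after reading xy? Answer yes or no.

yes

State sequence: s0 -c-> s3 -d-> s4 -c-> s1 -c-> s4

After x (step 2): s4. After xy (step 4): s4.
They match, so y = cc drives M around a cycle from s4 back to itself; pumping y any number of times keeps M in s4 before reading z, and xyⁱz ∈ L(M) for every i ≥ 0.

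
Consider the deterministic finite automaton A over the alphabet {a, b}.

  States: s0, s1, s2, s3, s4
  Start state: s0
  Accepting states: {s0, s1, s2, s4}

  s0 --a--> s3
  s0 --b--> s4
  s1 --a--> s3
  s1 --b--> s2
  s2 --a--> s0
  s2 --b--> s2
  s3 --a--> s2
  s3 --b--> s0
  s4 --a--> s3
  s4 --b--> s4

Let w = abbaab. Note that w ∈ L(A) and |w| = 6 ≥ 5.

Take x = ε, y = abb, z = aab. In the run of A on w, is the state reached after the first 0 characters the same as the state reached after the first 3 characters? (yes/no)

Run of A on the first 3 characters of w = a b b:
  step 0: s0  (start)
  step 1: s3  (read a: s0→s3)
  step 2: s0  (read b: s3→s0)
  step 3: s4  (read b: s0→s4)

After x (step 0): s0. After xy (step 3): s4.
They differ (s0 ≠ s4), so y is not a cycle from the state after x; this split is not the one the pumping-lemma construction produces, and pumping y need not keep the string in L(A).

no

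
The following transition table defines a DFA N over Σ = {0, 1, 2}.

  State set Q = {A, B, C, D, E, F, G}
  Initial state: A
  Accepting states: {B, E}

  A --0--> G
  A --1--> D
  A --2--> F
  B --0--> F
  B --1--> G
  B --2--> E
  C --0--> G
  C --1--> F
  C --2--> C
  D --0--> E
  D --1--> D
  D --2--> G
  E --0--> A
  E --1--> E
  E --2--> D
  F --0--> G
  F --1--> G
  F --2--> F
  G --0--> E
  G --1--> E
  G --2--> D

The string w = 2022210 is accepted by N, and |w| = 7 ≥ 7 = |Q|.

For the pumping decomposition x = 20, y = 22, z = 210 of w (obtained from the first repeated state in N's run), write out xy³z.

xy^3z = 20·22·22·22·210 = 20222222210.
Reading y = 22 takes N from G back to G, so after x·y·y·y the machine is still in G, and z then leads to the accepting state E. Hence 20222222210 ∈ L(N).

20222222210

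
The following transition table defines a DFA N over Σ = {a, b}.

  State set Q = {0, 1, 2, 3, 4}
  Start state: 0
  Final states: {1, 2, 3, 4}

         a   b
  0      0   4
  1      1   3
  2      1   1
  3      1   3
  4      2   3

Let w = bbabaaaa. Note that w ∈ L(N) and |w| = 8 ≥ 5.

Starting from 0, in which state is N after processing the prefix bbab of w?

Run of N on the first 4 characters of w = b b a b:
  step 0: 0  (start)
  step 1: 4  (read b: 0→4)
  step 2: 3  (read b: 4→3)
  step 3: 1  (read a: 3→1)
  step 4: 3  (read b: 1→3)

After reading 4 characters, N is in state 3.
(This kind of state-tracing is the core of the pumping-lemma construction: with 5 states, pigeonhole forces a repeat within the first 5 steps.)

3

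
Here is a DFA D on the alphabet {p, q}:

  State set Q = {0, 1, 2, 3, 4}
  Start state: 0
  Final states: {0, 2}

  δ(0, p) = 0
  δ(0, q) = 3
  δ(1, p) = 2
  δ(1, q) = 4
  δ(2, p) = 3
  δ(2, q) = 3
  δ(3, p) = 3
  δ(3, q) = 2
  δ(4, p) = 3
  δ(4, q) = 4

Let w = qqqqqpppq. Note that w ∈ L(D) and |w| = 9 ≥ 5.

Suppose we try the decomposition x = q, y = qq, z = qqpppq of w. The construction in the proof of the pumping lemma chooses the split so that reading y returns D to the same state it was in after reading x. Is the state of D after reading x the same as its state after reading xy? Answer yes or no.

yes

State sequence: 0 -q-> 3 -q-> 2 -q-> 3

After x (step 1): 3. After xy (step 3): 3.
They match, so y = qq drives D around a cycle from 3 back to itself; pumping y any number of times keeps D in 3 before reading z, and xyⁱz ∈ L(D) for every i ≥ 0.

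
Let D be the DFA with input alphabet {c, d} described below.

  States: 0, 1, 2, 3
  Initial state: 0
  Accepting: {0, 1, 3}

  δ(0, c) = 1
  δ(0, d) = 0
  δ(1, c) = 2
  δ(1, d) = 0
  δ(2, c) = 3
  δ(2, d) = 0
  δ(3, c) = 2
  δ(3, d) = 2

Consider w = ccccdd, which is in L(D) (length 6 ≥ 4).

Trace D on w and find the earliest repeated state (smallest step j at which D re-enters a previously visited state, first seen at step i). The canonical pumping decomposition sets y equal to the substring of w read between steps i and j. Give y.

State sequence: 0 -c-> 1 -c-> 2 -c-> 3 -c-> 2 -d-> 0 -d-> 0
First repeat at step 4: 2 was already visited.

So i = 2, j = 4, giving x = w[0:2] = cc, y = w[2:4] = cc, z = w[4:6] = dd.
Check: |xy| = 4 ≤ 4 and |y| = 2 ≥ 1. Reading y takes D from 2 back to 2, so every xyⁱz is accepted.

cc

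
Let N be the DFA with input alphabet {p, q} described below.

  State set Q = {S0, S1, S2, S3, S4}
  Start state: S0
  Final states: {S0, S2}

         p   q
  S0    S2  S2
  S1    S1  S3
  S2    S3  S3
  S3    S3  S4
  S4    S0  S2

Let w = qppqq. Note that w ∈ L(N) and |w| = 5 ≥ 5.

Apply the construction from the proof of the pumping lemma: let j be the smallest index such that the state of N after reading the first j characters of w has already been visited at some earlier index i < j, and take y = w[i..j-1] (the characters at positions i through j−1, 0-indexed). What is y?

Run of N on w = q p p q q:
  step 0: S0  (start)
  step 1: S2  (read q: S0→S2)
  step 2: S3  (read p: S2→S3)
  step 3: S3  (read p: S3→S3)   ← first repeat (S3 seen earlier)
  step 4: S4  (read q: S3→S4)
  step 5: S2  (read q: S4→S2)

So i = 2, j = 3, giving x = w[0:2] = qp, y = w[2:3] = p, z = w[3:5] = qq.
Check: |xy| = 3 ≤ 5 and |y| = 1 ≥ 1. Reading y takes N from S3 back to S3, so every xyⁱz is accepted.
Since N has 5 states, any run of length ≥ 5 visits 5+1 states, so by pigeonhole some state repeats within the first 5 steps — that repeat gives the pumpable loop.

p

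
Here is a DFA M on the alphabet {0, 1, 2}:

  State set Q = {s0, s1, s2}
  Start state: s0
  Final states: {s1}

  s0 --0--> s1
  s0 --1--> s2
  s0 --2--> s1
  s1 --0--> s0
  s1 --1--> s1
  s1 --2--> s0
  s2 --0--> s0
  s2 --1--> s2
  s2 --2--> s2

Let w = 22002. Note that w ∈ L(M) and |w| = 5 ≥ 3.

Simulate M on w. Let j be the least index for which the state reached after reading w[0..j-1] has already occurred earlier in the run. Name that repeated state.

State sequence: s0 -2-> s1 -2-> s0 -0-> s1 -0-> s0 -2-> s1
First repeat at step 2: s0 was already visited.

The earliest repeat is at step j = 2: M is in s0, which it already visited at step i = 0.
The DFA has 3 states, so the proof of the pumping lemma guarantees a repeated state among the first 3+1 visited; the segment between the two visits is the pumpable y.

s0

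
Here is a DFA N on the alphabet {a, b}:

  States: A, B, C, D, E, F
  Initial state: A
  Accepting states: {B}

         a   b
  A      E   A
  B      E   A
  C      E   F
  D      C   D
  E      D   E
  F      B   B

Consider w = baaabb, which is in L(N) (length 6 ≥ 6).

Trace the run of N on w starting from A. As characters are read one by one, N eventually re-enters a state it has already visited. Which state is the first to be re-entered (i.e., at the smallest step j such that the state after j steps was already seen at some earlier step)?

A

Run of N on w = b a a a b b:
  step 0: A  (start)
  step 1: A  (read b: A→A)   ← first repeat (A seen earlier)
  step 2: E  (read a: A→E)
  step 3: D  (read a: E→D)
  step 4: C  (read a: D→C)
  step 5: F  (read b: C→F)
  step 6: B  (read b: F→B)

The earliest repeat is at step j = 1: N is in A, which it already visited at step i = 0.
The DFA has 6 states, so the proof of the pumping lemma guarantees a repeated state among the first 6+1 visited; the segment between the two visits is the pumpable y.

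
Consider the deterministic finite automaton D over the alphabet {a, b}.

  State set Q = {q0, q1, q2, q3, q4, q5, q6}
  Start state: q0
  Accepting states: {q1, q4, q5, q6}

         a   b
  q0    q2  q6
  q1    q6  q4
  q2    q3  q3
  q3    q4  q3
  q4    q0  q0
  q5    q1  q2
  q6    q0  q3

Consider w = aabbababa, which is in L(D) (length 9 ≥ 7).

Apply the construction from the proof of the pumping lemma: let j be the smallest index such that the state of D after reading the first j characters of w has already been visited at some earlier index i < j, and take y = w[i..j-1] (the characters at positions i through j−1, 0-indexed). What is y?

Run of D on w = a a b b a b a b a:
  step 0: q0  (start)
  step 1: q2  (read a: q0→q2)
  step 2: q3  (read a: q2→q3)
  step 3: q3  (read b: q3→q3)   ← first repeat (q3 seen earlier)
  step 4: q3  (read b: q3→q3)
  step 5: q4  (read a: q3→q4)
  step 6: q0  (read b: q4→q0)
  step 7: q2  (read a: q0→q2)
  step 8: q3  (read b: q2→q3)
  step 9: q4  (read a: q3→q4)

So i = 2, j = 3, giving x = w[0:2] = aa, y = w[2:3] = b, z = w[3:9] = bababa.
Check: |xy| = 3 ≤ 7 and |y| = 1 ≥ 1. Reading y takes D from q3 back to q3, so every xyⁱz is accepted.
With |Q| = 7, pigeonhole forces a state repeat no later than step 7; the substring read between the first and second visits to that state can be pumped.

b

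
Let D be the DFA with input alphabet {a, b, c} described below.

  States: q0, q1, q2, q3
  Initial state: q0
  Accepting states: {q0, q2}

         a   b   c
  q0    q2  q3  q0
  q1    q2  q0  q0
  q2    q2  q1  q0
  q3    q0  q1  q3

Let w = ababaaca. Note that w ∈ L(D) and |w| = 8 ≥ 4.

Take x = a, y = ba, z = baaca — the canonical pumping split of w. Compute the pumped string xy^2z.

abababaaca

xy^2z = a·ba·ba·baaca = abababaaca.
Reading y = ba takes D from q2 back to q2, so after x·y·y the machine is still in q2, and z then leads to the accepting state q2. Hence abababaaca ∈ L(D).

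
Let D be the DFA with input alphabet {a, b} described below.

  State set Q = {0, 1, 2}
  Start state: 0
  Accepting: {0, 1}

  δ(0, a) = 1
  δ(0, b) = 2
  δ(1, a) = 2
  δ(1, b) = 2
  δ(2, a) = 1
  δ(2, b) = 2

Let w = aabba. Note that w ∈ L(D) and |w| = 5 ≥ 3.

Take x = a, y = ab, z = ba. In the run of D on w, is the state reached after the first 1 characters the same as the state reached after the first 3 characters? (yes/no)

State sequence: 0 -a-> 1 -a-> 2 -b-> 2

After x (step 1): 1. After xy (step 3): 2.
They differ (1 ≠ 2), so y is not a cycle from the state after x; this split is not the one the pumping-lemma construction produces, and pumping y need not keep the string in L(D).

no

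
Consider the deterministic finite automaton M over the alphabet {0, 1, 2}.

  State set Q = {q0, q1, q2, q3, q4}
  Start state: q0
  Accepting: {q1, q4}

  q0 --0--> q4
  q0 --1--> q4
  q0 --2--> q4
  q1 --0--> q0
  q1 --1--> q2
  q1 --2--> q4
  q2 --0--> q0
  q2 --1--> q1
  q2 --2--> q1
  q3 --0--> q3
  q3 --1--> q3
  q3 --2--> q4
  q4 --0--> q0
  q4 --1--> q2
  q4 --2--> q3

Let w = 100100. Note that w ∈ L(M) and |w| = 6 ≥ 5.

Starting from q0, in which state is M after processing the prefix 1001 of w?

q2

State sequence: q0 -1-> q4 -0-> q0 -0-> q4 -1-> q2

After reading 4 characters, M is in state q2.
(This kind of state-tracing is the core of the pumping-lemma construction: with 5 states, pigeonhole forces a repeat within the first 5 steps.)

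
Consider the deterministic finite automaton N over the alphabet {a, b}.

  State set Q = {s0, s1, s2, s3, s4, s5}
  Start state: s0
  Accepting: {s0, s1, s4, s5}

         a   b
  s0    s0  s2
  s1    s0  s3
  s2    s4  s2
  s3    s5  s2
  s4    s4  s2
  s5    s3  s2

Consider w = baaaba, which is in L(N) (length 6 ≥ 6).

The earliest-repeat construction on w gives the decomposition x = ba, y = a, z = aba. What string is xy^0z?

xy⁰z = xz = ba·aba = baaba.
Reading y = a takes N from s4 back to s4, so after x the machine is still in s4, and z then leads to the accepting state s4. Hence baaba ∈ L(N).

baaba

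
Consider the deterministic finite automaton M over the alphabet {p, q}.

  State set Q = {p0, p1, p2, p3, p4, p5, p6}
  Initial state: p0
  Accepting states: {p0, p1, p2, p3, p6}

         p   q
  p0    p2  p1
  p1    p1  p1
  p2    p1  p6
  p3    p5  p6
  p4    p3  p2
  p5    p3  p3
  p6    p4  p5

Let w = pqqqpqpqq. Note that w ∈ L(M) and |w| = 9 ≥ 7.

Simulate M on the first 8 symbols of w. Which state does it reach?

p3

State sequence: p0 -p-> p2 -q-> p6 -q-> p5 -q-> p3 -p-> p5 -q-> p3 -p-> p5 -q-> p3

After reading 8 characters, M is in state p3.
(This kind of state-tracing is the core of the pumping-lemma construction: with 7 states, pigeonhole forces a repeat within the first 7 steps.)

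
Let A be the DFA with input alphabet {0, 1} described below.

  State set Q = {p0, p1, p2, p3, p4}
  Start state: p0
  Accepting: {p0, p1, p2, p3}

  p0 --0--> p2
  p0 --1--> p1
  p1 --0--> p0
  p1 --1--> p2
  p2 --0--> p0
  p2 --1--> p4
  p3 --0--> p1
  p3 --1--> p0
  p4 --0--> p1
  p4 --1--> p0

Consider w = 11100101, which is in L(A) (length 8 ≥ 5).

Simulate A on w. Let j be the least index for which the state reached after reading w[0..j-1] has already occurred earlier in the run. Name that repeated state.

Run of A on w = 1 1 1 0 0 1 0 1:
  step 0: p0  (start)
  step 1: p1  (read 1: p0→p1)
  step 2: p2  (read 1: p1→p2)
  step 3: p4  (read 1: p2→p4)
  step 4: p1  (read 0: p4→p1)   ← first repeat (p1 seen earlier)
  step 5: p0  (read 0: p1→p0)
  step 6: p1  (read 1: p0→p1)
  step 7: p0  (read 0: p1→p0)
  step 8: p1  (read 1: p0→p1)

The earliest repeat is at step j = 4: A is in p1, which it already visited at step i = 1.
The DFA has 5 states, so the proof of the pumping lemma guarantees a repeated state among the first 5+1 visited; the segment between the two visits is the pumpable y.

p1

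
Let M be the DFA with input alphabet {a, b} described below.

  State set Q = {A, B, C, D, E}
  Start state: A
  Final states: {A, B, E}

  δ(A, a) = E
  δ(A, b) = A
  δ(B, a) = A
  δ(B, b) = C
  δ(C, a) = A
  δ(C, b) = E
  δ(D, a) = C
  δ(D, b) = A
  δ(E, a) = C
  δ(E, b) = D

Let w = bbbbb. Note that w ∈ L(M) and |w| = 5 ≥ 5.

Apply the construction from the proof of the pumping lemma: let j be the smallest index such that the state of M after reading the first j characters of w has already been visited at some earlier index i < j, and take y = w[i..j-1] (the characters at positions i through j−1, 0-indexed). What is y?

Run of M on w = b b b b b:
  step 0: A  (start)
  step 1: A  (read b: A→A)   ← first repeat (A seen earlier)
  step 2: A  (read b: A→A)
  step 3: A  (read b: A→A)
  step 4: A  (read b: A→A)
  step 5: A  (read b: A→A)

So i = 0, j = 1, giving x = w[0:0] = ε, y = w[0:1] = b, z = w[1:5] = bbbb.
Check: |xy| = 1 ≤ 5 and |y| = 1 ≥ 1. Reading y takes M from A back to A, so every xyⁱz is accepted.
Since M has 5 states, any run of length ≥ 5 visits 5+1 states, so by pigeonhole some state repeats within the first 5 steps — that repeat gives the pumpable loop.

b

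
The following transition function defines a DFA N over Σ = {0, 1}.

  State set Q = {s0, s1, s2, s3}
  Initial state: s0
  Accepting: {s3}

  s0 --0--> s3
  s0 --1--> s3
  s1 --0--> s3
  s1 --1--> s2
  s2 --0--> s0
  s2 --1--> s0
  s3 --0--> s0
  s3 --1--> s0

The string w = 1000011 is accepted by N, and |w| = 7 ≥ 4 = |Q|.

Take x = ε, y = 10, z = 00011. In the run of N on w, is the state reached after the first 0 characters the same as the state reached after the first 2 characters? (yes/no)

State sequence: s0 -1-> s3 -0-> s0

After x (step 0): s0. After xy (step 2): s0.
They match, so y = 10 drives N around a cycle from s0 back to itself; pumping y any number of times keeps N in s0 before reading z, and xyⁱz ∈ L(N) for every i ≥ 0.

yes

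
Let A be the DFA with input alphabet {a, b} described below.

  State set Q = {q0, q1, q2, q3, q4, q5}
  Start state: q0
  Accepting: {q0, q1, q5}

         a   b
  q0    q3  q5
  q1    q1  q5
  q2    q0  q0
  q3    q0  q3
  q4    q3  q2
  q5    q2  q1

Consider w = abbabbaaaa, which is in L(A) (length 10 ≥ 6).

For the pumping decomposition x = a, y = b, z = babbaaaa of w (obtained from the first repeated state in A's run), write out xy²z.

xy^2z = a·b·b·babbaaaa = abbbabbaaaa.
Reading y = b takes A from q3 back to q3, so after x·y·y the machine is still in q3, and z then leads to the accepting state q1. Hence abbbabbaaaa ∈ L(A).

abbbabbaaaa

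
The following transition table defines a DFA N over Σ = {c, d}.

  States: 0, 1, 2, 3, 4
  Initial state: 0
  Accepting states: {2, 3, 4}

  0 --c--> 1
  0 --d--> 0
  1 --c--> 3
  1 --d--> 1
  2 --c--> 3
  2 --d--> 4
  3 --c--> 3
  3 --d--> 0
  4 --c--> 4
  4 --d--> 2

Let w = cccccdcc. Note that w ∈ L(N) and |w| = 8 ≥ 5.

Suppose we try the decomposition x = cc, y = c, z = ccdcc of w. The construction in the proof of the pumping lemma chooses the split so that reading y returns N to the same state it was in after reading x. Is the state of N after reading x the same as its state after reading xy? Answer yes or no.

Run of N on the first 3 characters of w = c c c:
  step 0: 0  (start)
  step 1: 1  (read c: 0→1)
  step 2: 3  (read c: 1→3)
  step 3: 3  (read c: 3→3)

After x (step 2): 3. After xy (step 3): 3.
They match, so y = c drives N around a cycle from 3 back to itself; pumping y any number of times keeps N in 3 before reading z, and xyⁱz ∈ L(N) for every i ≥ 0.

yes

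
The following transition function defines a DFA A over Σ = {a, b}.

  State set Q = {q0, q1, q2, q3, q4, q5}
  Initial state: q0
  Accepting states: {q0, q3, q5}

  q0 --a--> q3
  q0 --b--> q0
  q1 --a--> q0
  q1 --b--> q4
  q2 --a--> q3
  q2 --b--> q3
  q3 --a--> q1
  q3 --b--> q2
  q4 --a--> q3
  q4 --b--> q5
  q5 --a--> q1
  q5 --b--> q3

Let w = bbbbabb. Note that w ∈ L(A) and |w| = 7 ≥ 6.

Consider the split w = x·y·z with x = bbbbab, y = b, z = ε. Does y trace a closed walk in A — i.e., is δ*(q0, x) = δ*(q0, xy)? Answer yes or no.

no

Run of A on the first 7 characters of w = b b b b a b b:
  step 0: q0  (start)
  step 1: q0  (read b: q0→q0)
  step 2: q0  (read b: q0→q0)
  step 3: q0  (read b: q0→q0)
  step 4: q0  (read b: q0→q0)
  step 5: q3  (read a: q0→q3)
  step 6: q2  (read b: q3→q2)
  step 7: q3  (read b: q2→q3)

After x (step 6): q2. After xy (step 7): q3.
They differ (q2 ≠ q3), so y is not a cycle from the state after x; this split is not the one the pumping-lemma construction produces, and pumping y need not keep the string in L(A).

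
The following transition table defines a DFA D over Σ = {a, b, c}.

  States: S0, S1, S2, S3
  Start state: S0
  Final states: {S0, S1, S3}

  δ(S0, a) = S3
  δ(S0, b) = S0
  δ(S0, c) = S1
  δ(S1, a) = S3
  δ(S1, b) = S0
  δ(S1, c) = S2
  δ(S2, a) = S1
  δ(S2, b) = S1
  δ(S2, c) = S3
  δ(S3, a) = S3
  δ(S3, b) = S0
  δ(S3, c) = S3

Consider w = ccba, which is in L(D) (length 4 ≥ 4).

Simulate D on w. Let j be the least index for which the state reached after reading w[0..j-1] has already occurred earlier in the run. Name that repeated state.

S1

Run of D on w = c c b a:
  step 0: S0  (start)
  step 1: S1  (read c: S0→S1)
  step 2: S2  (read c: S1→S2)
  step 3: S1  (read b: S2→S1)   ← first repeat (S1 seen earlier)
  step 4: S3  (read a: S1→S3)

The earliest repeat is at step j = 3: D is in S1, which it already visited at step i = 1.
Since D has 4 states, any run of length ≥ 4 visits 4+1 states, so by pigeonhole some state repeats within the first 4 steps — that repeat gives the pumpable loop.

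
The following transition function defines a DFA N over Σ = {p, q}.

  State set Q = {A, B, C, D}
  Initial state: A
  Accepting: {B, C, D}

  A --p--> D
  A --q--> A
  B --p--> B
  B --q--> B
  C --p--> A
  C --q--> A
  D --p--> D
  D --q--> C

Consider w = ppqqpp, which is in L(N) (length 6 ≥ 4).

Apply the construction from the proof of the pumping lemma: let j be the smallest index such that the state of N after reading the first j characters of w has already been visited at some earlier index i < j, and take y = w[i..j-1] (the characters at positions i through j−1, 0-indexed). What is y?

p

Run of N on w = p p q q p p:
  step 0: A  (start)
  step 1: D  (read p: A→D)
  step 2: D  (read p: D→D)   ← first repeat (D seen earlier)
  step 3: C  (read q: D→C)
  step 4: A  (read q: C→A)
  step 5: D  (read p: A→D)
  step 6: D  (read p: D→D)

So i = 1, j = 2, giving x = w[0:1] = p, y = w[1:2] = p, z = w[2:6] = qqpp.
Check: |xy| = 2 ≤ 4 and |y| = 1 ≥ 1. Reading y takes N from D back to D, so every xyⁱz is accepted.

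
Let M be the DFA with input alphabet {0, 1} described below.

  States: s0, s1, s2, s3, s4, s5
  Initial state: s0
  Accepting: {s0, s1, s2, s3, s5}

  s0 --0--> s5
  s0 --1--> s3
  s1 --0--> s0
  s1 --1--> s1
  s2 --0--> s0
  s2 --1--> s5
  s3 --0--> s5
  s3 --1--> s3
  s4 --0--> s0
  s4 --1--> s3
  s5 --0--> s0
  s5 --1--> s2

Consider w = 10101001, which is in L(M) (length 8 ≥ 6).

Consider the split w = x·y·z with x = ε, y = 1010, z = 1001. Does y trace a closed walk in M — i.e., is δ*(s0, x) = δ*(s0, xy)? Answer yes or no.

State sequence: s0 -1-> s3 -0-> s5 -1-> s2 -0-> s0

After x (step 0): s0. After xy (step 4): s0.
They match, so y = 1010 drives M around a cycle from s0 back to itself; pumping y any number of times keeps M in s0 before reading z, and xyⁱz ∈ L(M) for every i ≥ 0.

yes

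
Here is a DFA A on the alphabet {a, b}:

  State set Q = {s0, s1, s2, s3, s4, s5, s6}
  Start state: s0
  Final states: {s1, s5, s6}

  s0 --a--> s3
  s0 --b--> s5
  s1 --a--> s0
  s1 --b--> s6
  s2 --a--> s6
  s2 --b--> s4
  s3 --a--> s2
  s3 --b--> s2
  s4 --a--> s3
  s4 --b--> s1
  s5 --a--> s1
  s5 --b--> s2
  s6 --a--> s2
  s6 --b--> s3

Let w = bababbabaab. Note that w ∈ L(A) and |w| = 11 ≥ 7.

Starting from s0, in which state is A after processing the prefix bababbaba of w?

State sequence: s0 -b-> s5 -a-> s1 -b-> s6 -a-> s2 -b-> s4 -b-> s1 -a-> s0 -b-> s5 -a-> s1

After reading 9 characters, A is in state s1.

s1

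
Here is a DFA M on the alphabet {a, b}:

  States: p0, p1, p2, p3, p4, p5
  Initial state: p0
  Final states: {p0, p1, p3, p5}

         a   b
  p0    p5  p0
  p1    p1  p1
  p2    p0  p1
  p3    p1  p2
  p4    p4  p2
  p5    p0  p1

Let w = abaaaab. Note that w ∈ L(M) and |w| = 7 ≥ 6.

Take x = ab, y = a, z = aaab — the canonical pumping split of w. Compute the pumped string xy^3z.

xy^3z = ab·a·a·a·aaab = abaaaaaab.
Reading y = a takes M from p1 back to p1, so after x·y·y·y the machine is still in p1, and z then leads to the accepting state p1. Hence abaaaaaab ∈ L(M).

abaaaaaab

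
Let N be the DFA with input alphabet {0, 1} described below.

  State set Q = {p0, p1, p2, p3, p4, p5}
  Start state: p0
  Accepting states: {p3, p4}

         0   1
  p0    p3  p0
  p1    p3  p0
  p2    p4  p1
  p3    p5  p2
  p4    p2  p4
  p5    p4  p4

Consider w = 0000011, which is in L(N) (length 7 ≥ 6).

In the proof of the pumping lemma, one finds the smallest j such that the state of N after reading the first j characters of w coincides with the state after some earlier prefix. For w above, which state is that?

p4

Run of N on w = 0 0 0 0 0 1 1:
  step 0: p0  (start)
  step 1: p3  (read 0: p0→p3)
  step 2: p5  (read 0: p3→p5)
  step 3: p4  (read 0: p5→p4)
  step 4: p2  (read 0: p4→p2)
  step 5: p4  (read 0: p2→p4)   ← first repeat (p4 seen earlier)
  step 6: p4  (read 1: p4→p4)
  step 7: p4  (read 1: p4→p4)

The earliest repeat is at step j = 5: N is in p4, which it already visited at step i = 3.
Pumping length from the standard proof: p = 6 (the number of states). The repeated state found above gives |xy| = j ≤ 6 and |y| = j − i ≥ 1.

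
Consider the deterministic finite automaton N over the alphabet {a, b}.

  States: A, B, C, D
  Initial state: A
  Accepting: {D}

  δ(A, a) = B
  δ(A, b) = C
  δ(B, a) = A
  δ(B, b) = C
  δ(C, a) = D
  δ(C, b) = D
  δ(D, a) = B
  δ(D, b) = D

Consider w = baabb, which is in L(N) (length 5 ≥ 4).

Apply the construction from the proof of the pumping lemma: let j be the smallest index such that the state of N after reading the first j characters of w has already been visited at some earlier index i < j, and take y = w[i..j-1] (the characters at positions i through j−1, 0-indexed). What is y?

aab

Run of N on w = b a a b b:
  step 0: A  (start)
  step 1: C  (read b: A→C)
  step 2: D  (read a: C→D)
  step 3: B  (read a: D→B)
  step 4: C  (read b: B→C)   ← first repeat (C seen earlier)
  step 5: D  (read b: C→D)

So i = 1, j = 4, giving x = w[0:1] = b, y = w[1:4] = aab, z = w[4:5] = b.
Check: |xy| = 4 ≤ 4 and |y| = 3 ≥ 1. Reading y takes N from C back to C, so every xyⁱz is accepted.
Pumping length from the standard proof: p = 4 (the number of states). The repeated state found above gives |xy| = j ≤ 4 and |y| = j − i ≥ 1.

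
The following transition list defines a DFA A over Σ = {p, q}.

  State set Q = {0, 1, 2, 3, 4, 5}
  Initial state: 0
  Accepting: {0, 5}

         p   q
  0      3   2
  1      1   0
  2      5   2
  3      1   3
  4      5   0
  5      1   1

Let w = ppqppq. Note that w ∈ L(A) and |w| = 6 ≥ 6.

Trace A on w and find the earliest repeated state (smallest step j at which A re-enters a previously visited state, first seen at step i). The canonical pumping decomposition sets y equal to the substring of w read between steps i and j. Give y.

ppq

State sequence: 0 -p-> 3 -p-> 1 -q-> 0 -p-> 3 -p-> 1 -q-> 0
First repeat at step 3: 0 was already visited.

So i = 0, j = 3, giving x = w[0:0] = ε, y = w[0:3] = ppq, z = w[3:6] = ppq.
Check: |xy| = 3 ≤ 6 and |y| = 3 ≥ 1. Reading y takes A from 0 back to 0, so every xyⁱz is accepted.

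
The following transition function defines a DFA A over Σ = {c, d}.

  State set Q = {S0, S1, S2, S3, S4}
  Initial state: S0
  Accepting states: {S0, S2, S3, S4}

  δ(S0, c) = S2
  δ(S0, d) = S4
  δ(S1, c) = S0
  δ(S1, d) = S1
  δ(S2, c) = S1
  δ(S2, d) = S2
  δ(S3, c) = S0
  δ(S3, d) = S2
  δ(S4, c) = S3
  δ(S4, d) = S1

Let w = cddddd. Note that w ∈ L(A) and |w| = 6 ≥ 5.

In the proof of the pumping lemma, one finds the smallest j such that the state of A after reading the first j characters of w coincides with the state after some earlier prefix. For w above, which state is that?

State sequence: S0 -c-> S2 -d-> S2 -d-> S2 -d-> S2 -d-> S2 -d-> S2
First repeat at step 2: S2 was already visited.

The earliest repeat is at step j = 2: A is in S2, which it already visited at step i = 1.
With |Q| = 5, pigeonhole forces a state repeat no later than step 5; the substring read between the first and second visits to that state can be pumped.

S2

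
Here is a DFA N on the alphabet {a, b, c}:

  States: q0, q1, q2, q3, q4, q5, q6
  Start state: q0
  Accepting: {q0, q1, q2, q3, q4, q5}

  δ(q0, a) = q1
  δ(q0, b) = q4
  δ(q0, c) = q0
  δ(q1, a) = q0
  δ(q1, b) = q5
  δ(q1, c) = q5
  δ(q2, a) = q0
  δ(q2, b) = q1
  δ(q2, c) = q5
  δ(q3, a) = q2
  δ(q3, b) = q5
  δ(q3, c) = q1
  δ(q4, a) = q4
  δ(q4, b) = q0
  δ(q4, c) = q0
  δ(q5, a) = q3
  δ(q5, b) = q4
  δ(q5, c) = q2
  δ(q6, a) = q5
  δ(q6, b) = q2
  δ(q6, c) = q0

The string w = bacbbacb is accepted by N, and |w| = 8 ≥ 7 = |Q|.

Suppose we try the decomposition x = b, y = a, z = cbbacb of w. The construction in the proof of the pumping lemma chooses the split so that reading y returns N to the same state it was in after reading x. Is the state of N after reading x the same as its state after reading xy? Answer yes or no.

Run of N on the first 2 characters of w = b a:
  step 0: q0  (start)
  step 1: q4  (read b: q0→q4)
  step 2: q4  (read a: q4→q4)

After x (step 1): q4. After xy (step 2): q4.
They match, so y = a drives N around a cycle from q4 back to itself; pumping y any number of times keeps N in q4 before reading z, and xyⁱz ∈ L(N) for every i ≥ 0.

yes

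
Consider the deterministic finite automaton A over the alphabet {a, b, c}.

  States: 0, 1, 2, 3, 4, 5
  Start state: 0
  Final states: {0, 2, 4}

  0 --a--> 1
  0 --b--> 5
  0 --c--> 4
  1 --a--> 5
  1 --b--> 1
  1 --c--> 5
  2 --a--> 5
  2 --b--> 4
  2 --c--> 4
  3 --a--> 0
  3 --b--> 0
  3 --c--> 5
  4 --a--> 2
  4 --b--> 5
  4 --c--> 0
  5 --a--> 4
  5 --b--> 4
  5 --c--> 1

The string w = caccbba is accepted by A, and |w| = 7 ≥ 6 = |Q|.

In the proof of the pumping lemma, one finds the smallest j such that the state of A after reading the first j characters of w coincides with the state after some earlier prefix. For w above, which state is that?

4

State sequence: 0 -c-> 4 -a-> 2 -c-> 4 -c-> 0 -b-> 5 -b-> 4 -a-> 2
First repeat at step 3: 4 was already visited.

The earliest repeat is at step j = 3: A is in 4, which it already visited at step i = 1.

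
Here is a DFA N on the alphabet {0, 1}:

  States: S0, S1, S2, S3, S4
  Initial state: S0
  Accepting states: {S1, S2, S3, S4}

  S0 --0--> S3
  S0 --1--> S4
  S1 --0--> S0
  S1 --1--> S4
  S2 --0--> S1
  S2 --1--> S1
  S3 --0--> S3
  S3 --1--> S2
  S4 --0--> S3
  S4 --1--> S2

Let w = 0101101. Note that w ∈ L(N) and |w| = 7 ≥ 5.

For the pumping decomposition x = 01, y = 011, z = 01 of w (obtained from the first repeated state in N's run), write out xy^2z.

xy^2z = 01·011·011·01 = 0101101101.
Reading y = 011 takes N from S2 back to S2, so after x·y·y the machine is still in S2, and z then leads to the accepting state S4. Hence 0101101101 ∈ L(N).

0101101101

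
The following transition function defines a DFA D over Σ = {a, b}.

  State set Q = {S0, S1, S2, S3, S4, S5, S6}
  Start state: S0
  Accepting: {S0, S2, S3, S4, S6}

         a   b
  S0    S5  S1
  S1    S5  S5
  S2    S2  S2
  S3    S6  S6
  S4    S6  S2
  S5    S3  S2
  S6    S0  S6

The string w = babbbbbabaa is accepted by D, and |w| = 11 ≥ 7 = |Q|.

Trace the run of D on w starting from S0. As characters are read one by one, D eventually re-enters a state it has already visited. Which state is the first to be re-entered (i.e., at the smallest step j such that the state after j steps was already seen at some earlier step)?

S2

Run of D on w = b a b b b b b a b a a:
  step 0: S0  (start)
  step 1: S1  (read b: S0→S1)
  step 2: S5  (read a: S1→S5)
  step 3: S2  (read b: S5→S2)
  step 4: S2  (read b: S2→S2)   ← first repeat (S2 seen earlier)
  step 5: S2  (read b: S2→S2)
  step 6: S2  (read b: S2→S2)
  step 7: S2  (read b: S2→S2)
  step 8: S2  (read a: S2→S2)
  step 9: S2  (read b: S2→S2)
  step 10: S2  (read a: S2→S2)
  step 11: S2  (read a: S2→S2)

The earliest repeat is at step j = 4: D is in S2, which it already visited at step i = 3.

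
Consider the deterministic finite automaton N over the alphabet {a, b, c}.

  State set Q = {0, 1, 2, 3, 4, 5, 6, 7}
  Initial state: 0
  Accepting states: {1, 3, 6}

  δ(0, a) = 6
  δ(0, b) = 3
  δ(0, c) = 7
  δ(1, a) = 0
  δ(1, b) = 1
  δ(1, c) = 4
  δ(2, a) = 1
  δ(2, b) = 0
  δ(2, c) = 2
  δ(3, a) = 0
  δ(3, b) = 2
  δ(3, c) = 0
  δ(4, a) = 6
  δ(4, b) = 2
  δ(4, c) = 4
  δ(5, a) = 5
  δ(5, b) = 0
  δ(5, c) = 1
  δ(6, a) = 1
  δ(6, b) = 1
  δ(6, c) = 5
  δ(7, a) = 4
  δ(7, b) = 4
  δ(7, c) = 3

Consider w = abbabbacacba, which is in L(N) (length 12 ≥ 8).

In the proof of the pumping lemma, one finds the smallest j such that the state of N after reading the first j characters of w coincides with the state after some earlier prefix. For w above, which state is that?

1

State sequence: 0 -a-> 6 -b-> 1 -b-> 1 -a-> 0 -b-> 3 -b-> 2 -a-> 1 -c-> 4 -a-> 6 -c-> 5 -b-> 0 -a-> 6
First repeat at step 3: 1 was already visited.

The earliest repeat is at step j = 3: N is in 1, which it already visited at step i = 2.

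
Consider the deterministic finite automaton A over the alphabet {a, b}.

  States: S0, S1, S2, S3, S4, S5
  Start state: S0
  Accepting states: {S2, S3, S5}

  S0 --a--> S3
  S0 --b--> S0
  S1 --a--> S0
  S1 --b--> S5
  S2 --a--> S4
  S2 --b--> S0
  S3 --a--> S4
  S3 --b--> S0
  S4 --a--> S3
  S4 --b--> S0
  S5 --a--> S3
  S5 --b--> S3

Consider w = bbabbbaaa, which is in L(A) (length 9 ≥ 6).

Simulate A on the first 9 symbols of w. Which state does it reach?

Run of A on the first 9 characters of w = b b a b b b a a a:
  step 0: S0  (start)
  step 1: S0  (read b: S0→S0)
  step 2: S0  (read b: S0→S0)
  step 3: S3  (read a: S0→S3)
  step 4: S0  (read b: S3→S0)
  step 5: S0  (read b: S0→S0)
  step 6: S0  (read b: S0→S0)
  step 7: S3  (read a: S0→S3)
  step 8: S4  (read a: S3→S4)
  step 9: S3  (read a: S4→S3)

After reading 9 characters, A is in state S3.

S3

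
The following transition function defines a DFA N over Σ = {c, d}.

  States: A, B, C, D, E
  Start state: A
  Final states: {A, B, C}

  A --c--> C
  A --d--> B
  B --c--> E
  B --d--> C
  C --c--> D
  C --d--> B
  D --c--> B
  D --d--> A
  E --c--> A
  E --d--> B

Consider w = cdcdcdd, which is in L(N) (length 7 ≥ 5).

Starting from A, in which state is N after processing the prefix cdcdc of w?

State sequence: A -c-> C -d-> B -c-> E -d-> B -c-> E

After reading 5 characters, N is in state E.

E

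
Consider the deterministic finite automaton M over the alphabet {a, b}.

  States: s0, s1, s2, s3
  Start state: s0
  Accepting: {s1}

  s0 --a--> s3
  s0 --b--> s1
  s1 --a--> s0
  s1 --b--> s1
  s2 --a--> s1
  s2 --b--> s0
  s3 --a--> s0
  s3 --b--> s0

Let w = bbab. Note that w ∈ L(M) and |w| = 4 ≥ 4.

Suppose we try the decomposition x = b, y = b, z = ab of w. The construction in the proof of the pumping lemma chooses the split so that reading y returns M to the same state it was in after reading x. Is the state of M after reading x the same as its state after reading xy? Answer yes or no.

yes

State sequence: s0 -b-> s1 -b-> s1

After x (step 1): s1. After xy (step 2): s1.
They match, so y = b drives M around a cycle from s1 back to itself; pumping y any number of times keeps M in s1 before reading z, and xyⁱz ∈ L(M) for every i ≥ 0.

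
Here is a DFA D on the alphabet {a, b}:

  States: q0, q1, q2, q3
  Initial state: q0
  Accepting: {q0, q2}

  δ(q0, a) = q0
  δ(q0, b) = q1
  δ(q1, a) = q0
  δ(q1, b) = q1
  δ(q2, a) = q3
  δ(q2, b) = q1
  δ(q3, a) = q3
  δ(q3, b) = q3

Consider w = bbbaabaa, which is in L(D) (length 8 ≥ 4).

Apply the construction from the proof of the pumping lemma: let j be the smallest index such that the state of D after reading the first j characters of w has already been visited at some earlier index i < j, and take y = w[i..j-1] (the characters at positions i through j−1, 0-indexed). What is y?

b

State sequence: q0 -b-> q1 -b-> q1 -b-> q1 -a-> q0 -a-> q0 -b-> q1 -a-> q0 -a-> q0
First repeat at step 2: q1 was already visited.

So i = 1, j = 2, giving x = w[0:1] = b, y = w[1:2] = b, z = w[2:8] = baabaa.
Check: |xy| = 2 ≤ 4 and |y| = 1 ≥ 1. Reading y takes D from q1 back to q1, so every xyⁱz is accepted.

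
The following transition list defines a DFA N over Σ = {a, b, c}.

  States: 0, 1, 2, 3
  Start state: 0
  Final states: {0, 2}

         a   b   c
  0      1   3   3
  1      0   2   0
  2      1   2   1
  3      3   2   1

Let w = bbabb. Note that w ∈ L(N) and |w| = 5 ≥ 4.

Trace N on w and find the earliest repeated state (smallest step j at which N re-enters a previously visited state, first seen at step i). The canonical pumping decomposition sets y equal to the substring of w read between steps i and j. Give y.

ab

Run of N on w = b b a b b:
  step 0: 0  (start)
  step 1: 3  (read b: 0→3)
  step 2: 2  (read b: 3→2)
  step 3: 1  (read a: 2→1)
  step 4: 2  (read b: 1→2)   ← first repeat (2 seen earlier)
  step 5: 2  (read b: 2→2)

So i = 2, j = 4, giving x = w[0:2] = bb, y = w[2:4] = ab, z = w[4:5] = b.
Check: |xy| = 4 ≤ 4 and |y| = 2 ≥ 1. Reading y takes N from 2 back to 2, so every xyⁱz is accepted.
With |Q| = 4, pigeonhole forces a state repeat no later than step 4; the substring read between the first and second visits to that state can be pumped.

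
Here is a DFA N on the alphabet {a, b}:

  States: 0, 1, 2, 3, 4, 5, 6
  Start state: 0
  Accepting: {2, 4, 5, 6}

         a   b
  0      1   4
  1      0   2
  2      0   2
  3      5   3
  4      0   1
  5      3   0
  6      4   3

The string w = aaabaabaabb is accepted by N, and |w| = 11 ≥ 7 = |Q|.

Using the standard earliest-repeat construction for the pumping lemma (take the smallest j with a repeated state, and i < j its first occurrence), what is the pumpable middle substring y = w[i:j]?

State sequence: 0 -a-> 1 -a-> 0 -a-> 1 -b-> 2 -a-> 0 -a-> 1 -b-> 2 -a-> 0 -a-> 1 -b-> 2 -b-> 2
First repeat at step 2: 0 was already visited.

So i = 0, j = 2, giving x = w[0:0] = ε, y = w[0:2] = aa, z = w[2:11] = abaabaabb.
Check: |xy| = 2 ≤ 7 and |y| = 2 ≥ 1. Reading y takes N from 0 back to 0, so every xyⁱz is accepted.
The DFA has 7 states, so the proof of the pumping lemma guarantees a repeated state among the first 7+1 visited; the segment between the two visits is the pumpable y.

aa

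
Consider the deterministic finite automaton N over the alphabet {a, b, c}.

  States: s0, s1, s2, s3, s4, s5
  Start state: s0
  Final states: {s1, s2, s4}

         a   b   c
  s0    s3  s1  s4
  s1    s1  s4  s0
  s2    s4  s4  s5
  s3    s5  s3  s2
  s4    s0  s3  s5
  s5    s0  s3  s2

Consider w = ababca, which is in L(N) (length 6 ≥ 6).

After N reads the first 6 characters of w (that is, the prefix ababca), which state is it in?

s4

State sequence: s0 -a-> s3 -b-> s3 -a-> s5 -b-> s3 -c-> s2 -a-> s4

After reading 6 characters, N is in state s4.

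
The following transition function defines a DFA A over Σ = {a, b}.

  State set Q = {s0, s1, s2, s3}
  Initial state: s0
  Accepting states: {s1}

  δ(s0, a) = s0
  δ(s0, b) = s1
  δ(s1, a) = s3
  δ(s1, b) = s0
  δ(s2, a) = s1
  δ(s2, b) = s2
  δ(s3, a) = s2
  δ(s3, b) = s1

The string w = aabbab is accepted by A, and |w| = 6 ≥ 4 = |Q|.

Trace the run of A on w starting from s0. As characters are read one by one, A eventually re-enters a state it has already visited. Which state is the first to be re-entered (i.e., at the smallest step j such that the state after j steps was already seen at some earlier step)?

s0

State sequence: s0 -a-> s0 -a-> s0 -b-> s1 -b-> s0 -a-> s0 -b-> s1
First repeat at step 1: s0 was already visited.

The earliest repeat is at step j = 1: A is in s0, which it already visited at step i = 0.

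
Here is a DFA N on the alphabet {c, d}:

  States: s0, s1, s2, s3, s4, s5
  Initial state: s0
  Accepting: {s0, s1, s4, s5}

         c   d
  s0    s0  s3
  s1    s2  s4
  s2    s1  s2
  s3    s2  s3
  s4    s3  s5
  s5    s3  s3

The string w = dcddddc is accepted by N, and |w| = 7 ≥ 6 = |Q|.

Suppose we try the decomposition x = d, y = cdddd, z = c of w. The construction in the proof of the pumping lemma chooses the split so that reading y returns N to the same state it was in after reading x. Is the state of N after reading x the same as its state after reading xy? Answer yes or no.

Run of N on the first 6 characters of w = d c d d d d:
  step 0: s0  (start)
  step 1: s3  (read d: s0→s3)
  step 2: s2  (read c: s3→s2)
  step 3: s2  (read d: s2→s2)
  step 4: s2  (read d: s2→s2)
  step 5: s2  (read d: s2→s2)
  step 6: s2  (read d: s2→s2)

After x (step 1): s3. After xy (step 6): s2.
They differ (s3 ≠ s2), so y is not a cycle from the state after x; this split is not the one the pumping-lemma construction produces, and pumping y need not keep the string in L(N).

no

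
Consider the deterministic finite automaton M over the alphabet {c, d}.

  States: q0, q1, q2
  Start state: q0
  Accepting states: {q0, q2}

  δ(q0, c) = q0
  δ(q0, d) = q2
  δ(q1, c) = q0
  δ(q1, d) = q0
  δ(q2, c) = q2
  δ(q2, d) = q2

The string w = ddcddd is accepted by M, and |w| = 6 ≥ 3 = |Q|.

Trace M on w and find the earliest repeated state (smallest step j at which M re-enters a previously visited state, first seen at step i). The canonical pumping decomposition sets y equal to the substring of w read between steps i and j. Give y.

d

State sequence: q0 -d-> q2 -d-> q2 -c-> q2 -d-> q2 -d-> q2 -d-> q2
First repeat at step 2: q2 was already visited.

So i = 1, j = 2, giving x = w[0:1] = d, y = w[1:2] = d, z = w[2:6] = cddd.
Check: |xy| = 2 ≤ 3 and |y| = 1 ≥ 1. Reading y takes M from q2 back to q2, so every xyⁱz is accepted.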